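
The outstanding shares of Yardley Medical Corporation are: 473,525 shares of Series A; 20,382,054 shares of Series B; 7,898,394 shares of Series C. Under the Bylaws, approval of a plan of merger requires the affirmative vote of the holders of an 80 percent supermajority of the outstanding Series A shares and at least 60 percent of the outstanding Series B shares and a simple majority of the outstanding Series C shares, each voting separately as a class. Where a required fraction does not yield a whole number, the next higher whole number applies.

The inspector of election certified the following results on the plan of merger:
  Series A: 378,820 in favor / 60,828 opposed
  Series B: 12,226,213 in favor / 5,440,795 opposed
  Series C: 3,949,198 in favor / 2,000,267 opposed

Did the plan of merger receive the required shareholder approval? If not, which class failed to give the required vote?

Series A: 4/5 of 473525 = 378820; 378,820 required, 378,820 in favor — approved.
Series B: 3/5 of 20382054 = 12229232.40, rounded up to 12229233; 12,229,233 required, 12,226,213 in favor — not approved.
Series C: a majority of 7898394 is 3949198; 3,949,198 required, 3,949,198 in favor — approved.

Not approved — the Series B shares did not give the required vote.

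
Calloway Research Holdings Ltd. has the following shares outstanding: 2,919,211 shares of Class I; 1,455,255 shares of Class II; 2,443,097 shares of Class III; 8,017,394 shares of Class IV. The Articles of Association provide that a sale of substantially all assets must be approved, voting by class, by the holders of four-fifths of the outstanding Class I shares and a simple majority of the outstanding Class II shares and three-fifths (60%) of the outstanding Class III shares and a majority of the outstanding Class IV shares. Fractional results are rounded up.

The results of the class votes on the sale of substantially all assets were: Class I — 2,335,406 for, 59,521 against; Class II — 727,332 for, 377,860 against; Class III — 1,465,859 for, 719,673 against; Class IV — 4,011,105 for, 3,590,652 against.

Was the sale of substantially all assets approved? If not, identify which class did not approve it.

Not approved — the Class II shares did not give the required vote.

Class I: 4/5 of 2919211 = 2335368.80, rounded up to 2335369; 2,335,369 required, 2,335,406 in favor — approved.
Class II: a majority of 1455255 is 727628; 727,628 required, 727,332 in favor — not approved.
Class III: 3/5 of 2443097 = 1465858.20, rounded up to 1465859; 1,465,859 required, 1,465,859 in favor — approved.
Class IV: a majority of 8017394 is 4008698; 4,008,698 required, 4,011,105 in favor — approved.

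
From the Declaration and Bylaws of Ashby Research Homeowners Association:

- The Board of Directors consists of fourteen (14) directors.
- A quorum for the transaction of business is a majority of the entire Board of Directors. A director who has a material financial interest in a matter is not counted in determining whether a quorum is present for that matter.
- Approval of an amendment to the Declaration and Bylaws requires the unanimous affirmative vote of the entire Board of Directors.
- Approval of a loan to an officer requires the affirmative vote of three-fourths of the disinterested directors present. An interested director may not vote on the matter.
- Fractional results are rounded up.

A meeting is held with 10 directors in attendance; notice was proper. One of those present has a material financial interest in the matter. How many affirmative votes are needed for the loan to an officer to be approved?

7

The loan to an officer requires three-fourths of the disinterested directors present (10 − 1 = 9).
3/4 of 9 = 6.75, rounded up to 7.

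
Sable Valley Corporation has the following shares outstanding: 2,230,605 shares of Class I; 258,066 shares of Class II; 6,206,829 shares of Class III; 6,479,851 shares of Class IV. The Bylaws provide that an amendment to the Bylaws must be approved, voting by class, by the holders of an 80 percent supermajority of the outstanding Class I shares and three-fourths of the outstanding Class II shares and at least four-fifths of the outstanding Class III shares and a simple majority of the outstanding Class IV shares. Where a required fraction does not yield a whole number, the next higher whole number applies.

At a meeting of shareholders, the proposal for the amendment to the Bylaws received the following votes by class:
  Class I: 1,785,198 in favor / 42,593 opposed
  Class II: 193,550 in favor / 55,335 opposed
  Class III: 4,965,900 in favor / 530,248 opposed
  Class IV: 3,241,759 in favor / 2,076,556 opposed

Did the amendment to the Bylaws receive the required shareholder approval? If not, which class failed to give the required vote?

Class I: 4/5 of 2230605 = 1784484; 1,784,484 required, 1,785,198 in favor — approved.
Class II: 3/4 of 258066 = 193549.50, rounded up to 193550; 193,550 required, 193,550 in favor — approved.
Class III: 4/5 of 6206829 = 4965463.20, rounded up to 4965464; 4,965,464 required, 4,965,900 in favor — approved.
Class IV: a majority of 6479851 is 3239926; 3,239,926 required, 3,241,759 in favor — approved.

Approved — every class gave the required vote.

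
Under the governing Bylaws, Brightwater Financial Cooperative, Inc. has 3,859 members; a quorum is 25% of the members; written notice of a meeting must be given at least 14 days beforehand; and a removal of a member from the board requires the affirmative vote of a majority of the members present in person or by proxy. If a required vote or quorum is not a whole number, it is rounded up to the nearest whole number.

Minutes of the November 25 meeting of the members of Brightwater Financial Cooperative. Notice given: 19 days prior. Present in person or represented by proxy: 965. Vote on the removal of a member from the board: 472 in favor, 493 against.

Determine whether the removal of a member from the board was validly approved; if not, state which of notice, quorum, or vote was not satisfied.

Notice: 19 days given; 14 required. Satisfied.
Quorum: 25% of 3,859 = 964.75, rounded up to 965; 965 present. Satisfied.
Vote: requires a majority of those present (965); a majority of 965 is 483, so 483 needed; 472 in favor. Not satisfied.

Invalid — vote requirement not satisfied.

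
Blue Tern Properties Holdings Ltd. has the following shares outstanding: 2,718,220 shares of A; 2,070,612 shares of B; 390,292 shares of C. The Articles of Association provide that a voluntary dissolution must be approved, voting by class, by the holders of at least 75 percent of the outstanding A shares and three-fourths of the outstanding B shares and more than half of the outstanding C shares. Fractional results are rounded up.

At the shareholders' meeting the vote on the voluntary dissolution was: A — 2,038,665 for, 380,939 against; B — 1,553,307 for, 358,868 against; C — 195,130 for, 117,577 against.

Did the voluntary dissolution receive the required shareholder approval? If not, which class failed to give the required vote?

Not approved — the C shares did not give the required vote.

A: 3/4 of 2718220 = 2038665; 2,038,665 required, 2,038,665 in favor — approved.
B: 3/4 of 2070612 = 1552959; 1,552,959 required, 1,553,307 in favor — approved.
C: a majority of 390292 is 195147; 195,147 required, 195,130 in favor — not approved.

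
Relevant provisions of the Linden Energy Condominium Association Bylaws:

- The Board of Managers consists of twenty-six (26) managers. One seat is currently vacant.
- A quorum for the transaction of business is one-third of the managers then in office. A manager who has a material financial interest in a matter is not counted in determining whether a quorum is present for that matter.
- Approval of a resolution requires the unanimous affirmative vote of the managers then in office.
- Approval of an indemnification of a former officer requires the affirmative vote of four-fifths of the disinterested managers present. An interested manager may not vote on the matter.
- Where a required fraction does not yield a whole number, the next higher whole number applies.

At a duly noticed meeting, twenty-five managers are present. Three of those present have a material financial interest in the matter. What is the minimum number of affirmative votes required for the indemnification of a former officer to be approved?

The indemnification of a former officer requires four-fifths of the disinterested managers present (25 − 3 = 22).
4/5 of 22 = 17.60, rounded up to 18.

18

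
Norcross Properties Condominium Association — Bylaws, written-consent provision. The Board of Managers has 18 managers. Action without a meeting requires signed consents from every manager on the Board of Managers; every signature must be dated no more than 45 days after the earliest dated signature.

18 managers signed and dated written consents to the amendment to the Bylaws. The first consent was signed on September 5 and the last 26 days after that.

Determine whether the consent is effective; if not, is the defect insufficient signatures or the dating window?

Effective — both the signature and dating-window requirements are satisfied.

Signatures required: every one of 18 — unanimous means all 18, so 18 needed; 18 signed. Sufficient.
Dating window: the latest signature is 26 days after the earliest; the limit is 45 days. Within the window.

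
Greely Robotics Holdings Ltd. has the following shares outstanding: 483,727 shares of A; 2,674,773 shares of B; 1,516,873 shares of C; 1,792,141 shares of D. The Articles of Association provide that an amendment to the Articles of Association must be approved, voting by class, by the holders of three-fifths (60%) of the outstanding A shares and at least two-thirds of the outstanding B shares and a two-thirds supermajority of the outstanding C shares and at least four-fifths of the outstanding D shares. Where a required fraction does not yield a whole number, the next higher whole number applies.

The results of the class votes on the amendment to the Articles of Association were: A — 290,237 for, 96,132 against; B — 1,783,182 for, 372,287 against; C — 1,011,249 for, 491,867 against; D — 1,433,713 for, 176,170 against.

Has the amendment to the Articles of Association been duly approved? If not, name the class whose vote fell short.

Approved — every class gave the required vote.

A: 3/5 of 483727 = 290236.20, rounded up to 290237; 290,237 required, 290,237 in favor — approved.
B: 2/3 of 2674773 = 1783182; 1,783,182 required, 1,783,182 in favor — approved.
C: 2/3 of 1516873 = 1011248.67, rounded up to 1011249; 1,011,249 required, 1,011,249 in favor — approved.
D: 4/5 of 1792141 = 1433712.80, rounded up to 1433713; 1,433,713 required, 1,433,713 in favor — approved.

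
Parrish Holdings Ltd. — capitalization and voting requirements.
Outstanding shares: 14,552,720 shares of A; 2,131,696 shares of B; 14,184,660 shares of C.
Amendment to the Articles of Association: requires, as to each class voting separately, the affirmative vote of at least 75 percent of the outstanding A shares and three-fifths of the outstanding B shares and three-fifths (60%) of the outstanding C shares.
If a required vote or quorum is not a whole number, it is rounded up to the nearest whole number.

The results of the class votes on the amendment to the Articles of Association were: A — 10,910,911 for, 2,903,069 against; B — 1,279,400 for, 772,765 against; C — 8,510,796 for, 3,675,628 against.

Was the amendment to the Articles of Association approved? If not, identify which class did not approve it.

A: 3/4 of 14552720 = 10914540; 10,914,540 required, 10,910,911 in favor — not approved.
B: 3/5 of 2131696 = 1279017.60, rounded up to 1279018; 1,279,018 required, 1,279,400 in favor — approved.
C: 3/5 of 14184660 = 8510796; 8,510,796 required, 8,510,796 in favor — approved.

Not approved — the A shares did not give the required vote.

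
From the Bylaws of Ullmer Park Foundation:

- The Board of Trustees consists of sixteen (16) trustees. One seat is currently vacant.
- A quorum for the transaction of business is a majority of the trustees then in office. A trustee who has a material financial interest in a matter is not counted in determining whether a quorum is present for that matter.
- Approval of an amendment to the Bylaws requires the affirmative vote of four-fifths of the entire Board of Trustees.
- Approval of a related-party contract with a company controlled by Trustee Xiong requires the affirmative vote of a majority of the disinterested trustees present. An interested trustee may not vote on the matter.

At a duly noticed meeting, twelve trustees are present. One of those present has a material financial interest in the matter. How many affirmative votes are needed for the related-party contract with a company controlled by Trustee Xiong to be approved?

6

The related-party contract with a company controlled by Trustee Xiong requires a majority of the disinterested trustees present (12 − 1 = 11).
A majority of 11 is 6.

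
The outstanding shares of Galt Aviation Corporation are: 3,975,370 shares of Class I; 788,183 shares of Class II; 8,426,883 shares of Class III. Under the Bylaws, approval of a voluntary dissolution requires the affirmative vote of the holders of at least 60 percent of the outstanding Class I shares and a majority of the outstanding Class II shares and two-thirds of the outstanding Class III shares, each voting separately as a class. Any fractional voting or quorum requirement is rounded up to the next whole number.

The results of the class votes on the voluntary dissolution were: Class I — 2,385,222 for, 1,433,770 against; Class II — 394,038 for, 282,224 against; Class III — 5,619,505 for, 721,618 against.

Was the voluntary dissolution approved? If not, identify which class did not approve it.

Class I: 3/5 of 3975370 = 2385222; 2,385,222 required, 2,385,222 in favor — approved.
Class II: a majority of 788183 is 394092; 394,092 required, 394,038 in favor — not approved.
Class III: 2/3 of 8426883 = 5617922; 5,617,922 required, 5,619,505 in favor — approved.

Not approved — the Class II shares did not give the required vote.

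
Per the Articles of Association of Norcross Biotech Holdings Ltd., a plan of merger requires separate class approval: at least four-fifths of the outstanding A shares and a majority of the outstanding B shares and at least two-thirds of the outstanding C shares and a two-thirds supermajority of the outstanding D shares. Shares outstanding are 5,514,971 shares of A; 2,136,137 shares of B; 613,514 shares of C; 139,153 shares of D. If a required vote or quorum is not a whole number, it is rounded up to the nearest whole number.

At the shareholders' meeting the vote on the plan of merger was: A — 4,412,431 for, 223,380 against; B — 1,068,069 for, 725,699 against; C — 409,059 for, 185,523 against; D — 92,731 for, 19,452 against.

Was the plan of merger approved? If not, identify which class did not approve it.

Not approved — the D shares did not give the required vote.

A: 4/5 of 5514971 = 4411976.80, rounded up to 4411977; 4,411,977 required, 4,412,431 in favor — approved.
B: a majority of 2136137 is 1068069; 1,068,069 required, 1,068,069 in favor — approved.
C: 2/3 of 613514 = 409009.33, rounded up to 409010; 409,010 required, 409,059 in favor — approved.
D: 2/3 of 139153 = 92768.67, rounded up to 92769; 92,769 required, 92,731 in favor — not approved.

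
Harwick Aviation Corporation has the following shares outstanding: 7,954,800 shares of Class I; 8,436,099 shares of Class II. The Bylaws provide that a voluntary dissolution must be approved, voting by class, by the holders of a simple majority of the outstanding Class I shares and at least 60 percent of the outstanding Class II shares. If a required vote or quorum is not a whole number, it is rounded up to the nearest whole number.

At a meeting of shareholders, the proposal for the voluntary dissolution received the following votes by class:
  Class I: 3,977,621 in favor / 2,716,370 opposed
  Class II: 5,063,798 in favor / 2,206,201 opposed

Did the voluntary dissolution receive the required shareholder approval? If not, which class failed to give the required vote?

Approved — every class gave the required vote.

Class I: a majority of 7954800 is 3977401; 3,977,401 required, 3,977,621 in favor — approved.
Class II: 3/5 of 8436099 = 5061659.40, rounded up to 5061660; 5,061,660 required, 5,063,798 in favor — approved.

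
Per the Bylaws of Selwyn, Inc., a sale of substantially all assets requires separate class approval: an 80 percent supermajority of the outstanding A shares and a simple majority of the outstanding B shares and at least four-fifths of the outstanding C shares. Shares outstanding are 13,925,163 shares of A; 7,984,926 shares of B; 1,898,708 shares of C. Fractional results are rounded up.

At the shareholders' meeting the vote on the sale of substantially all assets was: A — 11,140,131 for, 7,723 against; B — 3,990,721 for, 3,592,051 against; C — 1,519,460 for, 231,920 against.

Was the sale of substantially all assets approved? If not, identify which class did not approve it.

A: 4/5 of 13925163 = 11140130.40, rounded up to 11140131; 11,140,131 required, 11,140,131 in favor — approved.
B: a majority of 7984926 is 3992464; 3,992,464 required, 3,990,721 in favor — not approved.
C: 4/5 of 1898708 = 1518966.40, rounded up to 1518967; 1,518,967 required, 1,519,460 in favor — approved.

Not approved — the B shares did not give the required vote.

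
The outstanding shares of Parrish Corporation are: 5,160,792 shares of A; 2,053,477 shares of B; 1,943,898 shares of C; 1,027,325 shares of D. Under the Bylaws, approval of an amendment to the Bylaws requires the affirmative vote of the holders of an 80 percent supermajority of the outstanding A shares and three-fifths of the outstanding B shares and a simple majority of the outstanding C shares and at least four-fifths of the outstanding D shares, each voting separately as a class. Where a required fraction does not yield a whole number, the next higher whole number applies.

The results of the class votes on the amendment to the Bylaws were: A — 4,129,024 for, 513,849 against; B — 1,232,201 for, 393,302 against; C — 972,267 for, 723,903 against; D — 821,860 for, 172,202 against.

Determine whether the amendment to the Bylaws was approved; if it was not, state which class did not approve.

A: 4/5 of 5160792 = 4128633.60, rounded up to 4128634; 4,128,634 required, 4,129,024 in favor — approved.
B: 3/5 of 2053477 = 1232086.20, rounded up to 1232087; 1,232,087 required, 1,232,201 in favor — approved.
C: a majority of 1943898 is 971950; 971,950 required, 972,267 in favor — approved.
D: 4/5 of 1027325 = 821860; 821,860 required, 821,860 in favor — approved.

Approved — every class gave the required vote.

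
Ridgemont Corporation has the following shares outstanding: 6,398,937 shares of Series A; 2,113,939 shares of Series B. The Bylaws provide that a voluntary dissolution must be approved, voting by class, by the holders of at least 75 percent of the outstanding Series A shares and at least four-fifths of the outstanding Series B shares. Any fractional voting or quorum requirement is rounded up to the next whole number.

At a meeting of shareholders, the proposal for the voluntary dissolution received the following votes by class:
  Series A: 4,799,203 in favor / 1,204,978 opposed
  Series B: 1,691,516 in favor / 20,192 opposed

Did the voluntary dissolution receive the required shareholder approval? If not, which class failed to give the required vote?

Series A: 3/4 of 6398937 = 4799202.75, rounded up to 4799203; 4,799,203 required, 4,799,203 in favor — approved.
Series B: 4/5 of 2113939 = 1691151.20, rounded up to 1691152; 1,691,152 required, 1,691,516 in favor — approved.

Approved — every class gave the required vote.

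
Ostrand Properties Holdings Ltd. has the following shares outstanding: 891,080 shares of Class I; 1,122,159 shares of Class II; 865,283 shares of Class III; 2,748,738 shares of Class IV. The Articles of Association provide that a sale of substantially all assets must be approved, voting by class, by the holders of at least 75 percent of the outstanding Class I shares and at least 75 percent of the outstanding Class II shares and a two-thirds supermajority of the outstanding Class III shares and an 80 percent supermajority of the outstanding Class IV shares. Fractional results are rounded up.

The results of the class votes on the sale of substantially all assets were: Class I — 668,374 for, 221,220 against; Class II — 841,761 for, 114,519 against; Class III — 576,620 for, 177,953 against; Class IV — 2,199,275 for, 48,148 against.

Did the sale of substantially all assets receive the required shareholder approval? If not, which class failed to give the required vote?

Class I: 3/4 of 891080 = 668310; 668,310 required, 668,374 in favor — approved.
Class II: 3/4 of 1122159 = 841619.25, rounded up to 841620; 841,620 required, 841,761 in favor — approved.
Class III: 2/3 of 865283 = 576855.33, rounded up to 576856; 576,856 required, 576,620 in favor — not approved.
Class IV: 4/5 of 2748738 = 2198990.40, rounded up to 2198991; 2,198,991 required, 2,199,275 in favor — approved.

Not approved — the Class III shares did not give the required vote.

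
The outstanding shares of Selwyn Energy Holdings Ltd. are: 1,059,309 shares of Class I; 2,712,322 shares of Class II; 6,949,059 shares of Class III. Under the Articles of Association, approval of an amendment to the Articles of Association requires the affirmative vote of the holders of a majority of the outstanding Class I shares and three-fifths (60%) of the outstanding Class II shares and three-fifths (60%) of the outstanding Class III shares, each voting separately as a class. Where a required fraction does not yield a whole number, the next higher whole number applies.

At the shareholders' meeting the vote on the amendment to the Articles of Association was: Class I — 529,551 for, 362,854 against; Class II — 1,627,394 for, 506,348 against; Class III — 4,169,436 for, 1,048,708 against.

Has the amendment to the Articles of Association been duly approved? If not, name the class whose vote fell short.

Not approved — the Class I shares did not give the required vote.

Class I: a majority of 1059309 is 529655; 529,655 required, 529,551 in favor — not approved.
Class II: 3/5 of 2712322 = 1627393.20, rounded up to 1627394; 1,627,394 required, 1,627,394 in favor — approved.
Class III: 3/5 of 6949059 = 4169435.40, rounded up to 4169436; 4,169,436 required, 4,169,436 in favor — approved.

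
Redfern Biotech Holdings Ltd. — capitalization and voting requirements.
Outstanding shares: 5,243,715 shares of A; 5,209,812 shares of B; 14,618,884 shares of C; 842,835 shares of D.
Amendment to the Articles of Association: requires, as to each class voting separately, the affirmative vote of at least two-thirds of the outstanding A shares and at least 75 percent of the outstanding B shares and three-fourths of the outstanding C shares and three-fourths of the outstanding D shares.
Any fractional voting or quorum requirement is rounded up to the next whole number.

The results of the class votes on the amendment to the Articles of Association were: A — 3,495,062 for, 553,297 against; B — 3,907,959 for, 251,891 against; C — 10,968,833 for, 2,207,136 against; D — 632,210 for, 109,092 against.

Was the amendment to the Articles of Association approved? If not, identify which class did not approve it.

A: 2/3 of 5243715 = 3495810; 3,495,810 required, 3,495,062 in favor — not approved.
B: 3/4 of 5209812 = 3907359; 3,907,359 required, 3,907,959 in favor — approved.
C: 3/4 of 14618884 = 10964163; 10,964,163 required, 10,968,833 in favor — approved.
D: 3/4 of 842835 = 632126.25, rounded up to 632127; 632,127 required, 632,210 in favor — approved.

Not approved — the A shares did not give the required vote.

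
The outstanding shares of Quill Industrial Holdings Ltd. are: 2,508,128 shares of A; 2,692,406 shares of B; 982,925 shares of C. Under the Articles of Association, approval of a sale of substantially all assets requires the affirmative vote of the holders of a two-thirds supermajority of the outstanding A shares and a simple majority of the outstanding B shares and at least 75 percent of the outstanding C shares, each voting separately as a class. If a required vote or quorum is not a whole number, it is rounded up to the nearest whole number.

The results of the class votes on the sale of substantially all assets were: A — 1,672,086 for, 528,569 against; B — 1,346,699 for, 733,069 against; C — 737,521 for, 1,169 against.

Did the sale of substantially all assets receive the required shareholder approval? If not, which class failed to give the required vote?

Approved — every class gave the required vote.

A: 2/3 of 2508128 = 1672085.33, rounded up to 1672086; 1,672,086 required, 1,672,086 in favor — approved.
B: a majority of 2692406 is 1346204; 1,346,204 required, 1,346,699 in favor — approved.
C: 3/4 of 982925 = 737193.75, rounded up to 737194; 737,194 required, 737,521 in favor — approved.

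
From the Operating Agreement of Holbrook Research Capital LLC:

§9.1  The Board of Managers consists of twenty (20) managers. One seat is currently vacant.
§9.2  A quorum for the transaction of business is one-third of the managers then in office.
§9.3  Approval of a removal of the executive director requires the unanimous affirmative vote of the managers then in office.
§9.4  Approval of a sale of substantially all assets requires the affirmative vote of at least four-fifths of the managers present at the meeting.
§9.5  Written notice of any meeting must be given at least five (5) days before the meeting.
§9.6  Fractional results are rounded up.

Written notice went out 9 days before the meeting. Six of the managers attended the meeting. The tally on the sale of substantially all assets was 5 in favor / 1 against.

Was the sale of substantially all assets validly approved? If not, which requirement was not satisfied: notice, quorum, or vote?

Invalid — quorum requirement not satisfied.

Notice: 9 days given; 5 required (9 ≥ 5). Satisfied.
Quorum: 6 present; quorum is 7. Not satisfied.
Vote: the sale of substantially all assets requires four-fifths of the managers present (6). 4/5 of 6 = 4.80, rounded up to 5, so 5 affirmative votes are needed; 5 voted in favor. Satisfied. (Moot — without a quorum no business can be validly transacted.)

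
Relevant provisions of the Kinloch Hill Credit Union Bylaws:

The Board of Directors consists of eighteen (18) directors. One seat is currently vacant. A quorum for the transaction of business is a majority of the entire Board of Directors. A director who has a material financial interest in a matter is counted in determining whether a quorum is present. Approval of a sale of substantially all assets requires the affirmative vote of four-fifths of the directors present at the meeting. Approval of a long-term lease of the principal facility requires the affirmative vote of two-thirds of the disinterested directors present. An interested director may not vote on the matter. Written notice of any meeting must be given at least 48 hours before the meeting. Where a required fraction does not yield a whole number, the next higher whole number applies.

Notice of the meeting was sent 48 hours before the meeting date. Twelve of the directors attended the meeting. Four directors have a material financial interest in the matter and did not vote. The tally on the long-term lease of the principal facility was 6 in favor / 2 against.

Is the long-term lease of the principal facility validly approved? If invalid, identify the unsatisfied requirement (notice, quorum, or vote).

Notice: 48 hours given; 48 required (48 ≥ 48). Satisfied.
Quorum: 12 present (interested directors count toward quorum); quorum is 10. Satisfied.
Vote: the long-term lease of the principal facility requires two-thirds of the disinterested directors present (12 − 4 = 8). 2/3 of 8 = 5.33, rounded up to 6, so 6 affirmative votes are needed; 6 voted in favor. Satisfied.

Valid — all requirements satisfied.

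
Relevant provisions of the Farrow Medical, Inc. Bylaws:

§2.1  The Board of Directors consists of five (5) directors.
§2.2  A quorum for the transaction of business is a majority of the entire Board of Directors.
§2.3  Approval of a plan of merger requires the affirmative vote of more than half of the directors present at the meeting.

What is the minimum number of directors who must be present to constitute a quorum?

3

A majority of 5 is 3.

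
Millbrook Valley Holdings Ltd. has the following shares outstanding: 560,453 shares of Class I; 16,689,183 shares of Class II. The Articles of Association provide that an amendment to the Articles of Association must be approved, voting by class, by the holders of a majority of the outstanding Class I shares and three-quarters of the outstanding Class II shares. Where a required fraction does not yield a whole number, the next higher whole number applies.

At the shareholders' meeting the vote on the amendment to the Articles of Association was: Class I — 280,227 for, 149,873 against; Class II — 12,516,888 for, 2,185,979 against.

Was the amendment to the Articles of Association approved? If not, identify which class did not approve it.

Class I: a majority of 560453 is 280227; 280,227 required, 280,227 in favor — approved.
Class II: 3/4 of 16689183 = 12516887.25, rounded up to 12516888; 12,516,888 required, 12,516,888 in favor — approved.

Approved — every class gave the required vote.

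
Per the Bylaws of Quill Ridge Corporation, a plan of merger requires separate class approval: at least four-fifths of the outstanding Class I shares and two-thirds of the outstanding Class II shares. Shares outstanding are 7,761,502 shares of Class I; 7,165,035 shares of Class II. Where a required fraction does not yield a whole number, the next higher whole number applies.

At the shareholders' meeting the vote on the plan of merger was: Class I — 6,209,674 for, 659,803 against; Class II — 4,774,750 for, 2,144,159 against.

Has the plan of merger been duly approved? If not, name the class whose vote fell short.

Not approved — the Class II shares did not give the required vote.

Class I: 4/5 of 7761502 = 6209201.60, rounded up to 6209202; 6,209,202 required, 6,209,674 in favor — approved.
Class II: 2/3 of 7165035 = 4776690; 4,776,690 required, 4,774,750 in favor — not approved.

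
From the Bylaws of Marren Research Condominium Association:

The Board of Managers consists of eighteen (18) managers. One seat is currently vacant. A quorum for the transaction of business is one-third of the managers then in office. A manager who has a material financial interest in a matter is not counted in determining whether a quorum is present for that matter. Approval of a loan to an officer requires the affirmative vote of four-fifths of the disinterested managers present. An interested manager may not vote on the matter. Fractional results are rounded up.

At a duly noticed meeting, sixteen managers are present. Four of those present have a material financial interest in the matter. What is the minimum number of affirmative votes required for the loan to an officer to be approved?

10

The loan to an officer requires four-fifths of the disinterested managers present (16 − 4 = 12).
4/5 of 12 = 9.60, rounded up to 10.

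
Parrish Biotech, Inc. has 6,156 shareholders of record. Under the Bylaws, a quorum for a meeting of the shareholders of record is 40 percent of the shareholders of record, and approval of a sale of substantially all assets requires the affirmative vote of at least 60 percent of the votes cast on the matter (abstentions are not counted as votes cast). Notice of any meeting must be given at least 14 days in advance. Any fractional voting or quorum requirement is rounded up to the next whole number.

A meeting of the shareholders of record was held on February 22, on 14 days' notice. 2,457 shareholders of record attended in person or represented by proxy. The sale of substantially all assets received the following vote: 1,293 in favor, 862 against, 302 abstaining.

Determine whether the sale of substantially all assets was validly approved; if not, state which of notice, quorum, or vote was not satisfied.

Notice: 14 days given; 14 required. Satisfied.
Quorum: 40% of 6,156 = 2,462.40, rounded up to 2,463; 2,457 present. Not satisfied.
Vote: requires three-fifths of the votes cast (2,457 − 302 abstaining = 2,155); 3/5 of 2155 = 1293, so 1,293 needed; 1,293 in favor. Satisfied.

Invalid — quorum requirement not satisfied.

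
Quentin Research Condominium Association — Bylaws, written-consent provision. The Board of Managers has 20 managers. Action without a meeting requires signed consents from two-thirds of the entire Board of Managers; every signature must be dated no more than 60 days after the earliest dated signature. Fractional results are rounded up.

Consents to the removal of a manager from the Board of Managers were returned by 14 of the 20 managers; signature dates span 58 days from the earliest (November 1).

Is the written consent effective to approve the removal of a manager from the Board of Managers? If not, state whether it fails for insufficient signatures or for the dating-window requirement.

Effective — both the signature and dating-window requirements are satisfied.

Signatures required: two-thirds of 20 — 2/3 of 20 = 13.33, rounded up to 14, so 14 needed; 14 signed. Sufficient.
Dating window: the latest signature is 58 days after the earliest; the limit is 60 days. Within the window.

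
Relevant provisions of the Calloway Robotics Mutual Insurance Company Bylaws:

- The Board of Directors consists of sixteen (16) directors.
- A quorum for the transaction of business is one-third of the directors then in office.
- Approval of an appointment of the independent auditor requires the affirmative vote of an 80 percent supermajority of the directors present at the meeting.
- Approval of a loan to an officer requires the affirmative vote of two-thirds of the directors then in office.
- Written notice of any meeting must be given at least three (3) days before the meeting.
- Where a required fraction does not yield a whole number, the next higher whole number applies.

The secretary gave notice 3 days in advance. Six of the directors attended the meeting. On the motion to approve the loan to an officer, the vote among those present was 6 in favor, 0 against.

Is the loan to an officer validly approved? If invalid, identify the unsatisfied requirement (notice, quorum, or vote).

Invalid — vote requirement not satisfied.

Notice: 3 days given; 3 required (3 ≥ 3). Satisfied.
Quorum: 6 present; quorum is 6. Satisfied.
Vote: the loan to an officer requires two-thirds of the directors then in office (16). 2/3 of 16 = 10.67, rounded up to 11, so 11 affirmative votes are needed; 6 voted in favor. Not satisfied.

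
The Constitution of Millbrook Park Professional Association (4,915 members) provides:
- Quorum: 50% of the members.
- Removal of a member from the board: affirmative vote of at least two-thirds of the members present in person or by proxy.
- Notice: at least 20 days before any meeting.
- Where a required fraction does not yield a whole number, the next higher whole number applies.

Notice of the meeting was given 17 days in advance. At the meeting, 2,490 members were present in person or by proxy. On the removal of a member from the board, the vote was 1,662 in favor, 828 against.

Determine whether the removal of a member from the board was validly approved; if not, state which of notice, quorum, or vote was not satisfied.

Invalid — notice requirement not satisfied.

Notice: 17 days given; 20 required. Not satisfied.
Quorum: 50% of 4,915 = 2,457.50, rounded up to 2,458; 2,490 present. Satisfied.
Vote: requires two-thirds of those present (2,490); 2/3 of 2490 = 1660, so 1,660 needed; 1,662 in favor. Satisfied.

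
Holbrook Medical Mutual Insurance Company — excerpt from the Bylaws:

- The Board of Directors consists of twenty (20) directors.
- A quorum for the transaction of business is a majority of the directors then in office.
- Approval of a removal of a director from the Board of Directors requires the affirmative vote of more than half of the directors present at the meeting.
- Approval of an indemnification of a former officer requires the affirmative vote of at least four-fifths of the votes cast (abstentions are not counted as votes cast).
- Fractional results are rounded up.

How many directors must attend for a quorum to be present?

11

A majority of 20 is 11.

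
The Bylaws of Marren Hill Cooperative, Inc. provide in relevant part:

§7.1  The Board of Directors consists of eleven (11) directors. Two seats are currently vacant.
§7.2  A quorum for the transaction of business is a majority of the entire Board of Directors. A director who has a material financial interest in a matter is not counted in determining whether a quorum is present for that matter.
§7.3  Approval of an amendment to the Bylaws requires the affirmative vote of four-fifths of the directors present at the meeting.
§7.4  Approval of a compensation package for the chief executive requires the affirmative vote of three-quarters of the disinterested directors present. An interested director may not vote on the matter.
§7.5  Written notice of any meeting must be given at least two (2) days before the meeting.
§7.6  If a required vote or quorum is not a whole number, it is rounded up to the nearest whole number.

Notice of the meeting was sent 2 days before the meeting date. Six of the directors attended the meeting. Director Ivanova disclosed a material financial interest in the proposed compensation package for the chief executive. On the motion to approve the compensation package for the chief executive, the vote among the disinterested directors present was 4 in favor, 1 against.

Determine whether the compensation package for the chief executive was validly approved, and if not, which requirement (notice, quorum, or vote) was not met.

Invalid — quorum requirement not satisfied.

Notice: 2 days given; 2 required (2 ≥ 2). Satisfied.
Quorum: 6 present, but the 1 interested director does not count, leaving 5. Quorum is 6. Not satisfied.
Vote: the compensation package for the chief executive requires three-fourths of the disinterested directors present (6 − 1 = 5). 3/4 of 5 = 3.75, rounded up to 4, so 4 affirmative votes are needed; 4 voted in favor. Satisfied. (Moot — without a quorum no business can be validly transacted.)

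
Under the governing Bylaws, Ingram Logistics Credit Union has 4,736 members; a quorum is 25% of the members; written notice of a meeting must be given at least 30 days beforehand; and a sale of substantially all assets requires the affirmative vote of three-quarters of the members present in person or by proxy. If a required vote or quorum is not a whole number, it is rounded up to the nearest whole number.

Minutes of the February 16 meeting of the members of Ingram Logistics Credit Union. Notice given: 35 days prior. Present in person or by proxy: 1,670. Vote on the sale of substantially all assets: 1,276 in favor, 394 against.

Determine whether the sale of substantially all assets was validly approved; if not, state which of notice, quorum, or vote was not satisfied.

Valid — all requirements satisfied.

Notice: 35 days given; 30 required. Satisfied.
Quorum: 25% of 4,736 = 1,184; 1,670 present. Satisfied.
Vote: requires three-fourths of those present (1,670); 3/4 of 1670 = 1252.50, rounded up to 1253, so 1,253 needed; 1,276 in favor. Satisfied.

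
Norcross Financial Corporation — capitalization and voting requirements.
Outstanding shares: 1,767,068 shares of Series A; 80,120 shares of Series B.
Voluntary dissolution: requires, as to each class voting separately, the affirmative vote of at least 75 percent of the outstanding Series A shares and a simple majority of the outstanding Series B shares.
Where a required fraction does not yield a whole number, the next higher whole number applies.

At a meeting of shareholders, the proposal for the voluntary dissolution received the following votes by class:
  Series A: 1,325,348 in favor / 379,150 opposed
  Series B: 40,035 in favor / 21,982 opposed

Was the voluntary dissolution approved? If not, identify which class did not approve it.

Series A: 3/4 of 1767068 = 1325301; 1,325,301 required, 1,325,348 in favor — approved.
Series B: a majority of 80120 is 40061; 40,061 required, 40,035 in favor — not approved.

Not approved — the Series B shares did not give the required vote.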